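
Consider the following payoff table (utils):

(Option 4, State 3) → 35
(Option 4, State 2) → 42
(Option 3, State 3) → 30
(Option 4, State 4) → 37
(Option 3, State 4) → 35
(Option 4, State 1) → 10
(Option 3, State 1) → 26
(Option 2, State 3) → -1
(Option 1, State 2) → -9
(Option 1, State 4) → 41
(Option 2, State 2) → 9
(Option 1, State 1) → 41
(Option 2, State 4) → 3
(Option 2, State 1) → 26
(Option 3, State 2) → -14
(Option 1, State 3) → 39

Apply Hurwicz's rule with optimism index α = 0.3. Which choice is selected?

Option 4

Option 1: 0.3·41 + 0.7·(-9) = 6
Option 2: 0.3·26 + 0.7·(-1) = 7.1
Option 3: 0.3·35 + 0.7·(-14) = 0.7
Option 4: 0.3·42 + 0.7·10 = 19.6
Highest Hurwicz score = 19.6 → Option 4.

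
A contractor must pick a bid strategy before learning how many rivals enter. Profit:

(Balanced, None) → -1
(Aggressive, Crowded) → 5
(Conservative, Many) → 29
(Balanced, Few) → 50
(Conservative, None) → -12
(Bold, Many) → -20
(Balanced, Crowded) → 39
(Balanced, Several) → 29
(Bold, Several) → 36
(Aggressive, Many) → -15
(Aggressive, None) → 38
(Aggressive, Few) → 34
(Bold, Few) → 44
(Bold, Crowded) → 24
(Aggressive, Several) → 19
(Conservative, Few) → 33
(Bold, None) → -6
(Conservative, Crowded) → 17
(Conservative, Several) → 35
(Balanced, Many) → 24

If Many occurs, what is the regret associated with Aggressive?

Best payoff under Many is 29.
Regret = 29 − (-15) = 44.

44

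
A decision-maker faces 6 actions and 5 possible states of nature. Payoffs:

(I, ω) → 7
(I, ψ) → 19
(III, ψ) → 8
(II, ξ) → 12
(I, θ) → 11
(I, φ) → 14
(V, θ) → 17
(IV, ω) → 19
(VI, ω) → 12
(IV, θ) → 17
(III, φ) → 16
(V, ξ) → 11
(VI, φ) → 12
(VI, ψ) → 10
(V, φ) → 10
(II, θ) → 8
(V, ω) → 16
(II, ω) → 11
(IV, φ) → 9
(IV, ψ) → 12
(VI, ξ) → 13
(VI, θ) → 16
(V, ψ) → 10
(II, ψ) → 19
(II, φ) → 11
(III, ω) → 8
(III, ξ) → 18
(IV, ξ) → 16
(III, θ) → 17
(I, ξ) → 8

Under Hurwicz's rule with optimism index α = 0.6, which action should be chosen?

I: 0.6·19 + 0.4·7 = 14.2
II: 0.6·19 + 0.4·8 = 14.6
III: 0.6·18 + 0.4·8 = 14
IV: 0.6·19 + 0.4·9 = 15
V: 0.6·17 + 0.4·10 = 14.2
VI: 0.6·16 + 0.4·10 = 13.6
Highest Hurwicz score = 15 → IV.

IV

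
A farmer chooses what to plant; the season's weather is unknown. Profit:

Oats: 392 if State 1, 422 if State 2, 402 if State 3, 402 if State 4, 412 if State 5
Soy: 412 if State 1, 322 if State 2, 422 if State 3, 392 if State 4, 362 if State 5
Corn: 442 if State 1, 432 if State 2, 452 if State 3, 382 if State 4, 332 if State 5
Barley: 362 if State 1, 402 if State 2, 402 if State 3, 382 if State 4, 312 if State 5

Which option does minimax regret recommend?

Oats

Column bests: State 1=442, State 2=432, State 3=452, State 4=402, State 5=412.
Oats regrets: 50, 10, 50, 0, 0 → max 50
Soy regrets: 30, 110, 30, 10, 50 → max 110
Corn regrets: 0, 0, 0, 20, 80 → max 80
Barley regrets: 80, 30, 50, 20, 100 → max 100
Smallest max regret = 50 → Oats.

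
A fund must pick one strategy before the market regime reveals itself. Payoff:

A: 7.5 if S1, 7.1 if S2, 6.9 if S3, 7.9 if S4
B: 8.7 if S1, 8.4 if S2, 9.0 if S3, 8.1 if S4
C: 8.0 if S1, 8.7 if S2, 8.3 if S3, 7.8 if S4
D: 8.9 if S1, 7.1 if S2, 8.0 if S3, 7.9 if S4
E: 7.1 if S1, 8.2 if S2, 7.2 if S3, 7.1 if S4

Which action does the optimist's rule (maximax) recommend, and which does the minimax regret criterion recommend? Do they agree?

maximax → B; minimax regret → B (agree)

Row maxima: A=7.9, B=9.0, C=8.7, D=8.9, E=8.2
Best best-case = 9.0 → B.
Column bests: S1=8.9, S2=8.7, S3=9.0, S4=8.1.
A regrets: 1.4, 1.6, 2.1, 0.2 → max 2.1
B regrets: 0.2, 0.3, 0.0, 0.0 → max 0.3
C regrets: 0.9, 0.0, 0.7, 0.3 → max 0.9
D regrets: 0.0, 1.6, 1.0, 0.2 → max 1.6
E regrets: 1.8, 0.5, 1.8, 1.0 → max 1.8
Smallest max regret = 0.3 → B.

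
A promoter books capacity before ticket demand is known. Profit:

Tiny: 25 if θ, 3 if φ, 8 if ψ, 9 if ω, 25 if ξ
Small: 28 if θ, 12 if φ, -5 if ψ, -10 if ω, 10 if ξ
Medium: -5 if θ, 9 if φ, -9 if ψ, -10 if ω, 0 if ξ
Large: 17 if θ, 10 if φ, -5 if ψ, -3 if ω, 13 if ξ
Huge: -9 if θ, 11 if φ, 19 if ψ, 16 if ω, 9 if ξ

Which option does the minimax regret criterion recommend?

Column bests: θ=28, φ=12, ψ=19, ω=16, ξ=25.
Tiny regrets: 3, 9, 11, 7, 0 → max 11
Small regrets: 0, 0, 24, 26, 15 → max 26
Medium regrets: 33, 3, 28, 26, 25 → max 33
Large regrets: 11, 2, 24, 19, 12 → max 24
Huge regrets: 37, 1, 0, 0, 16 → max 37
Smallest max regret = 11 → Tiny.

Tiny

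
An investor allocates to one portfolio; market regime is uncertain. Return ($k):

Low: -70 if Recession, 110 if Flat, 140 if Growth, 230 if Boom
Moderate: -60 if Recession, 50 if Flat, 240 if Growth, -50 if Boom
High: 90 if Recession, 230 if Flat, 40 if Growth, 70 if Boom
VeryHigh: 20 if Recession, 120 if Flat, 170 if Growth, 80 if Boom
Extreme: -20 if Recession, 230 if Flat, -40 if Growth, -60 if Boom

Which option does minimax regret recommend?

Column bests: Recession=90, Flat=230, Growth=240, Boom=230.
Low regrets: 160, 120, 100, 0 → max 160
Moderate regrets: 150, 180, 0, 280 → max 280
High regrets: 0, 0, 200, 160 → max 200
VeryHigh regrets: 70, 110, 70, 150 → max 150
Extreme regrets: 110, 0, 280, 290 → max 290
Smallest max regret = 150 → VeryHigh.

VeryHigh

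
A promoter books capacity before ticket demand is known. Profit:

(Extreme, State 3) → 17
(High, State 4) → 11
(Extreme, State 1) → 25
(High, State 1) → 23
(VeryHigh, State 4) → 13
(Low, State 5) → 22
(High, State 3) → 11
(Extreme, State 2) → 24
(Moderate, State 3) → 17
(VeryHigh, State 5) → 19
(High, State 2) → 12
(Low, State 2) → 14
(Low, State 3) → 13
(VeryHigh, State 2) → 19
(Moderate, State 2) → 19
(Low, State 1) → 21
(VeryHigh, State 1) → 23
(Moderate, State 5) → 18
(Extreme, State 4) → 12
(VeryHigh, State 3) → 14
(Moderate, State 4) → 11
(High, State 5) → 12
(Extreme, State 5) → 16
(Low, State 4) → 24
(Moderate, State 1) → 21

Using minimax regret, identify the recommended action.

Column bests: State 1=25, State 2=24, State 3=17, State 4=24, State 5=22.
Low regrets: 4, 10, 4, 0, 0 → max 10
Moderate regrets: 4, 5, 0, 13, 4 → max 13
High regrets: 2, 12, 6, 13, 10 → max 13
VeryHigh regrets: 2, 5, 3, 11, 3 → max 11
Extreme regrets: 0, 0, 0, 12, 6 → max 12
Smallest max regret = 10 → Low.

Low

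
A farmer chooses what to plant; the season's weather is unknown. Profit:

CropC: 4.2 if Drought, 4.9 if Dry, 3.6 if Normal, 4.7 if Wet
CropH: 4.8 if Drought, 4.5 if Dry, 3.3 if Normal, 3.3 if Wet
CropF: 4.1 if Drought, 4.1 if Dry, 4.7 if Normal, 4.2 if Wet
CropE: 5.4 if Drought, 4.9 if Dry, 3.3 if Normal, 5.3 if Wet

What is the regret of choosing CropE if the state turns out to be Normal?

1.4

Best payoff under Normal is 4.7.
Regret = 4.7 − 3.3 = 1.4.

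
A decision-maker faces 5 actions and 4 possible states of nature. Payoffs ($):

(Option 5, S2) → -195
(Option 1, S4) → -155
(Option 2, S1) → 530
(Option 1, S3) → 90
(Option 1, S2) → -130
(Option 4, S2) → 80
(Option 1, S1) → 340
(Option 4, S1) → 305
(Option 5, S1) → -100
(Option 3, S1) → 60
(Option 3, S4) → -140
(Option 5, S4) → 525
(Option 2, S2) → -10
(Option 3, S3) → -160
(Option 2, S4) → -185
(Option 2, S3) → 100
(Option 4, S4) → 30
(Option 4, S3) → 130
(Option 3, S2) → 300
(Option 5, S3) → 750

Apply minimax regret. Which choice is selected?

Option 4

Column bests: S1=530, S2=300, S3=750, S4=525.
Option 1 regrets: 190, 430, 660, 680 → max 680
Option 2 regrets: 0, 310, 650, 710 → max 710
Option 3 regrets: 470, 0, 910, 665 → max 910
Option 4 regrets: 225, 220, 620, 495 → max 620
Option 5 regrets: 630, 495, 0, 0 → max 630
Smallest max regret = 620 → Option 4.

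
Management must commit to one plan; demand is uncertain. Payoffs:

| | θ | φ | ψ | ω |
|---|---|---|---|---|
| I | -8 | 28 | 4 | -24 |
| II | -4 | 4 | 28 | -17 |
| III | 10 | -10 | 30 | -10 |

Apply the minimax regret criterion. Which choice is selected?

Column bests: θ=10, φ=28, ψ=30, ω=-10.
I regrets: 18, 0, 26, 14 → max 26
II regrets: 14, 24, 2, 7 → max 24
III regrets: 0, 38, 0, 0 → max 38
Smallest max regret = 24 → II.

II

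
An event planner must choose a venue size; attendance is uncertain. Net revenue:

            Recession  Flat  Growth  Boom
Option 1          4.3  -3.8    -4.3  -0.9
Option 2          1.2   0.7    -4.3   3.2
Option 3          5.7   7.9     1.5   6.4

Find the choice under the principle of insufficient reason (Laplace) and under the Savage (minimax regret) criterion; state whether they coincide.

Row averages: Option 1=-1.175, Option 2=0.2, Option 3=5.375
Highest average = 5.375 → Option 3.
Column bests: Recession=5.7, Flat=7.9, Growth=1.5, Boom=6.4.
Option 1 regrets: 1.4, 11.7, 5.8, 7.3 → max 11.7
Option 2 regrets: 4.5, 7.2, 5.8, 3.2 → max 7.2
Option 3 regrets: 0.0, 0.0, 0.0, 0.0 → max 0.0
Smallest max regret = 0.0 → Option 3.

laplace → Option 3; minimax regret → Option 3 (agree)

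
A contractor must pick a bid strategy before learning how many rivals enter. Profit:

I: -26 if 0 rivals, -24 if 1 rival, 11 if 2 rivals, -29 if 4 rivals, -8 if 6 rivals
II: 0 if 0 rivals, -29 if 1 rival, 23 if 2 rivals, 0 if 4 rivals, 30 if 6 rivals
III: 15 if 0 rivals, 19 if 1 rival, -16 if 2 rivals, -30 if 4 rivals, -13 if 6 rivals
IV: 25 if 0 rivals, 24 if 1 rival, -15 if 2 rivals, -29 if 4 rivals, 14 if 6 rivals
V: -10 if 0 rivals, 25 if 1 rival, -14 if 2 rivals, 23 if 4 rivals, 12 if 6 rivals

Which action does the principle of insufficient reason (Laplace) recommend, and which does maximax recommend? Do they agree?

Row averages: I=-15.2, II=4.8, III=-5, IV=3.8, V=7.2
Highest average = 7.2 → V.
Row maxima: I=11, II=30, III=19, IV=25, V=25
Best best-case = 30 → II.

laplace → V; maximax → II (disagree)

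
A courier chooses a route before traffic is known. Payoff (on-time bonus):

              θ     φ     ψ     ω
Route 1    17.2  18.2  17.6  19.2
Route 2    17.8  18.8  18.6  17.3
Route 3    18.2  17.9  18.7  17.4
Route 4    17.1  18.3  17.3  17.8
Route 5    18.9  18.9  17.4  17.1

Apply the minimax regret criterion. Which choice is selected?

Column bests: θ=18.9, φ=18.9, ψ=18.7, ω=19.2.
Route 1 regrets: 1.7, 0.7, 1.1, 0.0 → max 1.7
Route 2 regrets: 1.1, 0.1, 0.1, 1.9 → max 1.9
Route 3 regrets: 0.7, 1.0, 0.0, 1.8 → max 1.8
Route 4 regrets: 1.8, 0.6, 1.4, 1.4 → max 1.8
Route 5 regrets: 0.0, 0.0, 1.3, 2.1 → max 2.1
Smallest max regret = 1.7 → Route 1.

Route 1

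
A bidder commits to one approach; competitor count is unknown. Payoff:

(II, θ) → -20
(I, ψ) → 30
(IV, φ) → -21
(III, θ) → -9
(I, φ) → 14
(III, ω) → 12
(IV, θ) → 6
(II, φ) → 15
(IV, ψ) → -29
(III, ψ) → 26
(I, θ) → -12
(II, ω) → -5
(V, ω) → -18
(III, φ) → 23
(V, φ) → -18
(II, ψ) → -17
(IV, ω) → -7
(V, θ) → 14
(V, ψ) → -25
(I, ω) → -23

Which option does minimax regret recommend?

Column bests: θ=14, φ=23, ψ=30, ω=12.
I regrets: 26, 9, 0, 35 → max 35
II regrets: 34, 8, 47, 17 → max 47
III regrets: 23, 0, 4, 0 → max 23
IV regrets: 8, 44, 59, 19 → max 59
V regrets: 0, 41, 55, 30 → max 55
Smallest max regret = 23 → III.

III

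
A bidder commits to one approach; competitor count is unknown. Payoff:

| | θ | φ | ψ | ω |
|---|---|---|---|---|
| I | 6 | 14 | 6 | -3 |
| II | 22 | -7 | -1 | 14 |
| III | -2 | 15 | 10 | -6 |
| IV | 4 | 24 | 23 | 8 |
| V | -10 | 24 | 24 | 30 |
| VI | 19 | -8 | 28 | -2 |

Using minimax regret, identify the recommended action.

Column bests: θ=22, φ=24, ψ=28, ω=30.
I regrets: 16, 10, 22, 33 → max 33
II regrets: 0, 31, 29, 16 → max 31
III regrets: 24, 9, 18, 36 → max 36
IV regrets: 18, 0, 5, 22 → max 22
V regrets: 32, 0, 4, 0 → max 32
VI regrets: 3, 32, 0, 32 → max 32
Smallest max regret = 22 → IV.

IV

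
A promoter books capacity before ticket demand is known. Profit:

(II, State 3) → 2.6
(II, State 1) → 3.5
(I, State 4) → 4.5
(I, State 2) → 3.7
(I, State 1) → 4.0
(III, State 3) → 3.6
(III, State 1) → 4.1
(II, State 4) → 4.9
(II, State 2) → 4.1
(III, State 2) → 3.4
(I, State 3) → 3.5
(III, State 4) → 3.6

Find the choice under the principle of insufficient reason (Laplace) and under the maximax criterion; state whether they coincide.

laplace → I; maximax → II (disagree)

Row averages: I=3.925, II=3.775, III=3.675
Highest average = 3.925 → I.
Row maxima: I=4.5, II=4.9, III=4.1
Best best-case = 4.9 → II.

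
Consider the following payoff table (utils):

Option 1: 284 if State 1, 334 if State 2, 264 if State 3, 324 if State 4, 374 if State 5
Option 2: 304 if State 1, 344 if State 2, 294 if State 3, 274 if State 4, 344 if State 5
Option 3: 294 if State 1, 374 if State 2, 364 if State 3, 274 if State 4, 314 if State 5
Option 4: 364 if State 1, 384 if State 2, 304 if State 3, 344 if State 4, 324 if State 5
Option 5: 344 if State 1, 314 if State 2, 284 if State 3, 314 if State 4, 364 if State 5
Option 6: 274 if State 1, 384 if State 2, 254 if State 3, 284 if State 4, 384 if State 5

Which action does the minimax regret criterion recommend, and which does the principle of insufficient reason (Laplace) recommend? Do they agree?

Column bests: State 1=364, State 2=384, State 3=364, State 4=344, State 5=384.
Option 1 regrets: 80, 50, 100, 20, 10 → max 100
Option 2 regrets: 60, 40, 70, 70, 40 → max 70
Option 3 regrets: 70, 10, 0, 70, 70 → max 70
Option 4 regrets: 0, 0, 60, 0, 60 → max 60
Option 5 regrets: 20, 70, 80, 30, 20 → max 80
Option 6 regrets: 90, 0, 110, 60, 0 → max 110
Smallest max regret = 60 → Option 4.
Row averages: Option 1=316, Option 2=312, Option 3=324, Option 4=344, Option 5=324, Option 6=316
Highest average = 344 → Option 4.

minimax regret → Option 4; laplace → Option 4 (agree)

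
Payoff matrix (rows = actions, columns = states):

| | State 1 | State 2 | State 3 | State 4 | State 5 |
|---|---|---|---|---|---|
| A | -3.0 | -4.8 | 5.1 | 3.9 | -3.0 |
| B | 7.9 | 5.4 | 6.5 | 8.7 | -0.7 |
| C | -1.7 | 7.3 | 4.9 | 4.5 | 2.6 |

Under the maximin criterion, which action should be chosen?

Row minima: A=-4.8, B=-0.7, C=-1.7
Best worst-case = -0.7 → B.

B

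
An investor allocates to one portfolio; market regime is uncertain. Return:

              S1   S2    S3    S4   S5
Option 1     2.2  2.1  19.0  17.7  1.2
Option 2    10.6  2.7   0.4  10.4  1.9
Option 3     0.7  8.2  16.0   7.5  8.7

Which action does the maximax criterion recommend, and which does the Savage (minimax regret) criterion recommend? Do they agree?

Row maxima: Option 1=19.0, Option 2=10.6, Option 3=16.0
Best best-case = 19.0 → Option 1.
Column bests: S1=10.6, S2=8.2, S3=19.0, S4=17.7, S5=8.7.
Option 1 regrets: 8.4, 6.1, 0.0, 0.0, 7.5 → max 8.4
Option 2 regrets: 0.0, 5.5, 18.6, 7.3, 6.8 → max 18.6
Option 3 regrets: 9.9, 0.0, 3.0, 10.2, 0.0 → max 10.2
Smallest max regret = 8.4 → Option 1.

maximax → Option 1; minimax regret → Option 1 (agree)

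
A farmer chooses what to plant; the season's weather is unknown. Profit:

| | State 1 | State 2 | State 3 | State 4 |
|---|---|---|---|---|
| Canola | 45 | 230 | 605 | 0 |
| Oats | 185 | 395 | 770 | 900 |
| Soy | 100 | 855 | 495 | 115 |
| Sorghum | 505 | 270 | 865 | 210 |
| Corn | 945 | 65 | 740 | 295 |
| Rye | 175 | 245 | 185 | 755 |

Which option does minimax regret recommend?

Sorghum

Column bests: State 1=945, State 2=855, State 3=865, State 4=900.
Canola regrets: 900, 625, 260, 900 → max 900
Oats regrets: 760, 460, 95, 0 → max 760
Soy regrets: 845, 0, 370, 785 → max 845
Sorghum regrets: 440, 585, 0, 690 → max 690
Corn regrets: 0, 790, 125, 605 → max 790
Rye regrets: 770, 610, 680, 145 → max 770
Smallest max regret = 690 → Sorghum.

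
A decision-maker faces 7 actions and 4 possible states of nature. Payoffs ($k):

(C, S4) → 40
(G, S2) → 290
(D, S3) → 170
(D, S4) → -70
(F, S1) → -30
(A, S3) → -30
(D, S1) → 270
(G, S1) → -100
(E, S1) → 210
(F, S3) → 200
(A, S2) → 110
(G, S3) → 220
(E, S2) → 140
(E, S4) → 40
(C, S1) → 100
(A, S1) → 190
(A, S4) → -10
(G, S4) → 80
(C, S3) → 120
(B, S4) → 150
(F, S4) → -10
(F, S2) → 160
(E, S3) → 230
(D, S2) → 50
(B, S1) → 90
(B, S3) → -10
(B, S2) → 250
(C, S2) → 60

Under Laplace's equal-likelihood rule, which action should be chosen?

Row averages: A=65, B=120, C=80, D=105, E=155, F=80, G=122.5
Highest average = 155 → E.

E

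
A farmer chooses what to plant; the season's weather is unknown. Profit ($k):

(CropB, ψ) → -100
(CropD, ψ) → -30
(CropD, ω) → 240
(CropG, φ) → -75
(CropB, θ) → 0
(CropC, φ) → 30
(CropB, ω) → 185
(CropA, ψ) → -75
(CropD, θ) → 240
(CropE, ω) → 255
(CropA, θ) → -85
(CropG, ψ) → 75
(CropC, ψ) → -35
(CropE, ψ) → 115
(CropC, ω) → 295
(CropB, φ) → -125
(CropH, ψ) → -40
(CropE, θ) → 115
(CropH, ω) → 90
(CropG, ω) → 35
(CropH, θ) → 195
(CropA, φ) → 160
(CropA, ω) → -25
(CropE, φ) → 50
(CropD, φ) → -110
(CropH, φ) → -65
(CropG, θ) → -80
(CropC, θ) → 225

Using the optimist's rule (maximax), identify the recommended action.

Row maxima: CropA=160, CropE=255, CropG=75, CropB=185, CropC=295, CropD=240, CropH=195
Best best-case = 295 → CropC.

CropC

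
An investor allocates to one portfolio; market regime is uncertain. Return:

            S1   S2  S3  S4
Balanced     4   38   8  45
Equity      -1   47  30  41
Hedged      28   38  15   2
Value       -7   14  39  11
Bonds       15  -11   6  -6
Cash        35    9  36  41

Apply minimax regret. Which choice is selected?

Column bests: S1=35, S2=47, S3=39, S4=45.
Balanced regrets: 31, 9, 31, 0 → max 31
Equity regrets: 36, 0, 9, 4 → max 36
Hedged regrets: 7, 9, 24, 43 → max 43
Value regrets: 42, 33, 0, 34 → max 42
Bonds regrets: 20, 58, 33, 51 → max 58
Cash regrets: 0, 38, 3, 4 → max 38
Smallest max regret = 31 → Balanced.

Balanced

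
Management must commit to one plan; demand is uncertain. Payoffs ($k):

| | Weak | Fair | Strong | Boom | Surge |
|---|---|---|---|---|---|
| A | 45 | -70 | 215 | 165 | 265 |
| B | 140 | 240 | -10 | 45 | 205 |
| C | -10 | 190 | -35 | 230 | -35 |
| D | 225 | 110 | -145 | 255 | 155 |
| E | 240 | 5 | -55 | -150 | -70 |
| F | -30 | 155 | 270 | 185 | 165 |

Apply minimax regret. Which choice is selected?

F

Column bests: Weak=240, Fair=240, Strong=270, Boom=255, Surge=265.
A regrets: 195, 310, 55, 90, 0 → max 310
B regrets: 100, 0, 280, 210, 60 → max 280
C regrets: 250, 50, 305, 25, 300 → max 305
D regrets: 15, 130, 415, 0, 110 → max 415
E regrets: 0, 235, 325, 405, 335 → max 405
F regrets: 270, 85, 0, 70, 100 → max 270
Smallest max regret = 270 → F.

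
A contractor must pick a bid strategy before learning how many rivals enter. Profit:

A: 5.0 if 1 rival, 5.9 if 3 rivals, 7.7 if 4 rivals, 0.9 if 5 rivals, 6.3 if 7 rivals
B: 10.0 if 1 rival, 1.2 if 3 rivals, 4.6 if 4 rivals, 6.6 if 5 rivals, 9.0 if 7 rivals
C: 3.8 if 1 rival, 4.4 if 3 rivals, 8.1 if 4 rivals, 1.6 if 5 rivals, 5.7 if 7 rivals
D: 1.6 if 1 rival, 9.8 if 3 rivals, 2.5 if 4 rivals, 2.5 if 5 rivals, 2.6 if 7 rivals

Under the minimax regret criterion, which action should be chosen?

Column bests: 1 rival=10.0, 3 rivals=9.8, 4 rivals=8.1, 5 rivals=6.6, 7 rivals=9.0.
A regrets: 5.0, 3.9, 0.4, 5.7, 2.7 → max 5.7
B regrets: 0.0, 8.6, 3.5, 0.0, 0.0 → max 8.6
C regrets: 6.2, 5.4, 0.0, 5.0, 3.3 → max 6.2
D regrets: 8.4, 0.0, 5.6, 4.1, 6.4 → max 8.4
Smallest max regret = 5.7 → A.

A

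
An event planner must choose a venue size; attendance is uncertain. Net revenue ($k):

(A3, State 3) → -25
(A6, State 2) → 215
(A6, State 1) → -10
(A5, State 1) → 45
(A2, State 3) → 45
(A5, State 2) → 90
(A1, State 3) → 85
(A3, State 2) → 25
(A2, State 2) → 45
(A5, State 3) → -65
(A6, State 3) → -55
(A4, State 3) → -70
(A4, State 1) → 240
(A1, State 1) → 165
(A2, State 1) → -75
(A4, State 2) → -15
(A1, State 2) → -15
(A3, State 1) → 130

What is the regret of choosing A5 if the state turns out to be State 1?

195

Best payoff under State 1 is 240.
Regret = 240 − 45 = 195.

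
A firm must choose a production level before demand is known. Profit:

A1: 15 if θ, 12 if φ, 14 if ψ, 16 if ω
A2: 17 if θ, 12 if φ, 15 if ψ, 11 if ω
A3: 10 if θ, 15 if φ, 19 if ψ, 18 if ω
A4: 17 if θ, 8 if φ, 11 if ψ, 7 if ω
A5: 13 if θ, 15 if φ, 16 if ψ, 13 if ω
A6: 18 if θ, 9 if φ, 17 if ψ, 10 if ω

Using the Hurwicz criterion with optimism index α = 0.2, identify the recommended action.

A5

A1: 0.2·16 + 0.8·12 = 12.8
A2: 0.2·17 + 0.8·11 = 12.2
A3: 0.2·19 + 0.8·10 = 11.8
A4: 0.2·17 + 0.8·7 = 9
A5: 0.2·16 + 0.8·13 = 13.6
A6: 0.2·18 + 0.8·9 = 10.8
Highest Hurwicz score = 13.6 → A5.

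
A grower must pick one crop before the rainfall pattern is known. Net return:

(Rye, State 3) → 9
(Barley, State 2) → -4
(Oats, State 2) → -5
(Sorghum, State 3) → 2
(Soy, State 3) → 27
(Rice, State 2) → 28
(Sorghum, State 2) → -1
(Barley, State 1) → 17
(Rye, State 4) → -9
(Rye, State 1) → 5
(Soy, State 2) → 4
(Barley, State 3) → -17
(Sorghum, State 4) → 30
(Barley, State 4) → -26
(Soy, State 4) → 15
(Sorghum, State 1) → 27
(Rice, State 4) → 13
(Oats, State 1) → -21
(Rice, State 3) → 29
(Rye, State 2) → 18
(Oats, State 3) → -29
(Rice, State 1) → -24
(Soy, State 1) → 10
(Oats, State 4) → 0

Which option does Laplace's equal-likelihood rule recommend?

Sorghum

Row averages: Oats=-13.75, Sorghum=14.5, Rye=5.75, Soy=14, Barley=-7.5, Rice=11.5
Highest average = 14.5 → Sorghum.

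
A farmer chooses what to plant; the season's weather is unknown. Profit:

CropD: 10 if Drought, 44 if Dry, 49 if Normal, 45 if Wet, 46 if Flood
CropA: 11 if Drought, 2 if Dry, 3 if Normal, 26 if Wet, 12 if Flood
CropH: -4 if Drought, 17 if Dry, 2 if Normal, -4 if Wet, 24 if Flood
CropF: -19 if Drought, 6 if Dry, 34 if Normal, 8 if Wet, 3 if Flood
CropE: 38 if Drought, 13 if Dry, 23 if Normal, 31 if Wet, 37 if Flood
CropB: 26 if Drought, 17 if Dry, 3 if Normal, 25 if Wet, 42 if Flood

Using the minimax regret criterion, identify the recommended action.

Column bests: Drought=38, Dry=44, Normal=49, Wet=45, Flood=46.
CropD regrets: 28, 0, 0, 0, 0 → max 28
CropA regrets: 27, 42, 46, 19, 34 → max 46
CropH regrets: 42, 27, 47, 49, 22 → max 49
CropF regrets: 57, 38, 15, 37, 43 → max 57
CropE regrets: 0, 31, 26, 14, 9 → max 31
CropB regrets: 12, 27, 46, 20, 4 → max 46
Smallest max regret = 28 → CropD.

CropD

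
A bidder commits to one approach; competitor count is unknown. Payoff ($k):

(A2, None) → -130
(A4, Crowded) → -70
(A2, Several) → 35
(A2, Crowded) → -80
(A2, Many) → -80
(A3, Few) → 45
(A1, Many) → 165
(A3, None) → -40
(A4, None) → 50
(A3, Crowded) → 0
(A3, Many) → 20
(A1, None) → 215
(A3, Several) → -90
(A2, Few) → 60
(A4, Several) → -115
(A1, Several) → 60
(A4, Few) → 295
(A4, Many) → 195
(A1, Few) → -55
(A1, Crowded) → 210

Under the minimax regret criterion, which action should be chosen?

Column bests: None=215, Few=295, Several=60, Many=195, Crowded=210.
A1 regrets: 0, 350, 0, 30, 0 → max 350
A2 regrets: 345, 235, 25, 275, 290 → max 345
A3 regrets: 255, 250, 150, 175, 210 → max 255
A4 regrets: 165, 0, 175, 0, 280 → max 280
Smallest max regret = 255 → A3.

A3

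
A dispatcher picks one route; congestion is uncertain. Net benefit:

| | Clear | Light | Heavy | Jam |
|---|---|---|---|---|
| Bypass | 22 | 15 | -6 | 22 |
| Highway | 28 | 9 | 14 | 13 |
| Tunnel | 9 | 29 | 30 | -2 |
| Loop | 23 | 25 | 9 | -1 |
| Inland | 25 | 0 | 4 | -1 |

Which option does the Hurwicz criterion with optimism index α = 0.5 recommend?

Bypass: 0.5·22 + 0.5·(-6) = 8
Highway: 0.5·28 + 0.5·9 = 18.5
Tunnel: 0.5·30 + 0.5·(-2) = 14
Loop: 0.5·25 + 0.5·(-1) = 12
Inland: 0.5·25 + 0.5·(-1) = 12
Highest Hurwicz score = 18.5 → Highway.

Highway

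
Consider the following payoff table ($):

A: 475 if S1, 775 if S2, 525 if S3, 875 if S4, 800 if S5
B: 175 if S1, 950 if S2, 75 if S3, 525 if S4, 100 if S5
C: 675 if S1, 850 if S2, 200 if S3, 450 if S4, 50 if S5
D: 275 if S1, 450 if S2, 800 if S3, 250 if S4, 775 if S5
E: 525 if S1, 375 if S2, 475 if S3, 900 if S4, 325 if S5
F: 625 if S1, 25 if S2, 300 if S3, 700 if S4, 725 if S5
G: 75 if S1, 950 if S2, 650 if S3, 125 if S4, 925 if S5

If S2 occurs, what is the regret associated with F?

Best payoff under S2 is 950.
Regret = 950 − 25 = 925.

925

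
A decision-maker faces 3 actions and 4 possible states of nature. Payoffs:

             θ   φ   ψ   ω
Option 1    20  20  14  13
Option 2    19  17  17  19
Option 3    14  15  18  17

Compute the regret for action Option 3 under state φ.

Best payoff under φ is 20.
Regret = 20 − 15 = 5.

5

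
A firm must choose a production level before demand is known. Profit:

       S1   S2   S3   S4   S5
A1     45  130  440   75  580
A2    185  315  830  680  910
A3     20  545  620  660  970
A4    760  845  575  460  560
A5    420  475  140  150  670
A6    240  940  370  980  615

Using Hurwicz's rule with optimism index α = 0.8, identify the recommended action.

A6

A1: 0.8·580 + 0.2·45 = 473
A2: 0.8·910 + 0.2·185 = 765
A3: 0.8·970 + 0.2·20 = 780
A4: 0.8·845 + 0.2·460 = 768
A5: 0.8·670 + 0.2·140 = 564
A6: 0.8·980 + 0.2·240 = 832
Highest Hurwicz score = 832 → A6.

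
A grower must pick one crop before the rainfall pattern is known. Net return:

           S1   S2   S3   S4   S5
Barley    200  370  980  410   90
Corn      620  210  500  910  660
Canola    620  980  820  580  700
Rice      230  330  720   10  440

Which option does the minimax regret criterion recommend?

Canola

Column bests: S1=620, S2=980, S3=980, S4=910, S5=700.
Barley regrets: 420, 610, 0, 500, 610 → max 610
Corn regrets: 0, 770, 480, 0, 40 → max 770
Canola regrets: 0, 0, 160, 330, 0 → max 330
Rice regrets: 390, 650, 260, 900, 260 → max 900
Smallest max regret = 330 → Canola.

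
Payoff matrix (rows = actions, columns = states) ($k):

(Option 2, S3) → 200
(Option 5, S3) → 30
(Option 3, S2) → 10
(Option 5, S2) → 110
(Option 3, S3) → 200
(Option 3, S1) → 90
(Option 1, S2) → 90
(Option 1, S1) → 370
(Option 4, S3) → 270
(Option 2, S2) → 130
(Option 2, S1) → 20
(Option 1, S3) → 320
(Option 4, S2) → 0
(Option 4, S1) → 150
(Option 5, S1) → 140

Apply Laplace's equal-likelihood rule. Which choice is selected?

Row averages: Option 1=260, Option 2=350/3, Option 3=100, Option 4=140, Option 5=280/3
Highest average = 260 → Option 1.

Option 1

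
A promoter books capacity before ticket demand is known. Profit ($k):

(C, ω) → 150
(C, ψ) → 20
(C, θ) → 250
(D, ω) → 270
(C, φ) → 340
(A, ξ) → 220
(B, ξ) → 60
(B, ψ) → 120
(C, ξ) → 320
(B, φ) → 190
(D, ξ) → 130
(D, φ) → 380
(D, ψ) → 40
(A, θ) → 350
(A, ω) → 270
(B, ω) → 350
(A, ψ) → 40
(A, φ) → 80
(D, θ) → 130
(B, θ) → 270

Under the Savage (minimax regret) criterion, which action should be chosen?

C

Column bests: θ=350, φ=380, ψ=120, ω=350, ξ=320.
A regrets: 0, 300, 80, 80, 100 → max 300
B regrets: 80, 190, 0, 0, 260 → max 260
C regrets: 100, 40, 100, 200, 0 → max 200
D regrets: 220, 0, 80, 80, 190 → max 220
Smallest max regret = 200 → C.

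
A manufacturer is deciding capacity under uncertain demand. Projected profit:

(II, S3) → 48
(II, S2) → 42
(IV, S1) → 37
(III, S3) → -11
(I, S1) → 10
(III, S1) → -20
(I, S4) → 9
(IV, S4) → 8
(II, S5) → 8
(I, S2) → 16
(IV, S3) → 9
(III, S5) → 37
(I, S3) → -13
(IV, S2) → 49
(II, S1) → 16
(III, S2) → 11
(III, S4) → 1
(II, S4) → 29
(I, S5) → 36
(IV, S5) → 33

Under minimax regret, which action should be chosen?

Column bests: S1=37, S2=49, S3=48, S4=29, S5=37.
I regrets: 27, 33, 61, 20, 1 → max 61
II regrets: 21, 7, 0, 0, 29 → max 29
III regrets: 57, 38, 59, 28, 0 → max 59
IV regrets: 0, 0, 39, 21, 4 → max 39
Smallest max regret = 29 → II.

II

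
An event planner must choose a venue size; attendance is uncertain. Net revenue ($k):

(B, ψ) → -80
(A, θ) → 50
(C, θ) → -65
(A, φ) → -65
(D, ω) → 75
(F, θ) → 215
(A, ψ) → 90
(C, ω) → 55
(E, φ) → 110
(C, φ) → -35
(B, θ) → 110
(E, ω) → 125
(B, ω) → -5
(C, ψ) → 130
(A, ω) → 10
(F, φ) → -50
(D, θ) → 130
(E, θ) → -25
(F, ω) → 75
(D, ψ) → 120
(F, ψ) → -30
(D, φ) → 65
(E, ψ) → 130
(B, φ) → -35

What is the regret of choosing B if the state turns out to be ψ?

210

Best payoff under ψ is 130.
Regret = 130 − (-80) = 210.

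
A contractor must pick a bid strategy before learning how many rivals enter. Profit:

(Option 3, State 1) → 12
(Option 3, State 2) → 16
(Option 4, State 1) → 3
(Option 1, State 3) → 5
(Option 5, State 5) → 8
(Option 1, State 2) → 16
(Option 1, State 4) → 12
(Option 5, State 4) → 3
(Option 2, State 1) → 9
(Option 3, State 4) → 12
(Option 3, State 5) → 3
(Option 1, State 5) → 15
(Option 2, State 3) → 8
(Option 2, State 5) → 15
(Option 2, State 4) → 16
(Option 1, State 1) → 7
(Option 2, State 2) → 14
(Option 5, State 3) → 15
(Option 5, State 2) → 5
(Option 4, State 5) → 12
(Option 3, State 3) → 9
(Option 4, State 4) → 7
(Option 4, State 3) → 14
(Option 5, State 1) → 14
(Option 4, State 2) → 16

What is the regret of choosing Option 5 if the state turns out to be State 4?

13

Best payoff under State 4 is 16.
Regret = 16 − 3 = 13.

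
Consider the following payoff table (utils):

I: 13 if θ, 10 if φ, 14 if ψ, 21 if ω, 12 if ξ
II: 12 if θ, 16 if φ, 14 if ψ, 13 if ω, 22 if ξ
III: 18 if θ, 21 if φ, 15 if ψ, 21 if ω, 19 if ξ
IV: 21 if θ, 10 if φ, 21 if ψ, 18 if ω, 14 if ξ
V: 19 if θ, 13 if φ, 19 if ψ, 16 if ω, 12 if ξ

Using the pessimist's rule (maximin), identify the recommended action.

Row minima: I=10, II=12, III=15, IV=10, V=12
Best worst-case = 15 → III.

III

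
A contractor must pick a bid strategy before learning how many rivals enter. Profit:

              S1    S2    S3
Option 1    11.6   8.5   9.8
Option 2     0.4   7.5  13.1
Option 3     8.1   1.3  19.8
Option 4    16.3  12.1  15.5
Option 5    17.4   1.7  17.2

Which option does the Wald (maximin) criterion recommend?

Option 4

Row minima: Option 1=8.5, Option 2=0.4, Option 3=1.3, Option 4=12.1, Option 5=1.7
Best worst-case = 12.1 → Option 4.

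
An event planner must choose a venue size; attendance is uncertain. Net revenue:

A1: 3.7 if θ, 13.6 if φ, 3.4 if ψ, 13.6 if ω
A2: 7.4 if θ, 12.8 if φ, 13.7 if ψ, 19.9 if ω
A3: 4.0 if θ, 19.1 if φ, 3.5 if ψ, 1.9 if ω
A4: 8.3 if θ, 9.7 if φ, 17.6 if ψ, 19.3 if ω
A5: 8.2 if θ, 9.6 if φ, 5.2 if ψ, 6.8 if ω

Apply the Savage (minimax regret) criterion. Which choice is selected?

Column bests: θ=8.3, φ=19.1, ψ=17.6, ω=19.9.
A1 regrets: 4.6, 5.5, 14.2, 6.3 → max 14.2
A2 regrets: 0.9, 6.3, 3.9, 0.0 → max 6.3
A3 regrets: 4.3, 0.0, 14.1, 18.0 → max 18.0
A4 regrets: 0.0, 9.4, 0.0, 0.6 → max 9.4
A5 regrets: 0.1, 9.5, 12.4, 13.1 → max 13.1
Smallest max regret = 6.3 → A2.

A2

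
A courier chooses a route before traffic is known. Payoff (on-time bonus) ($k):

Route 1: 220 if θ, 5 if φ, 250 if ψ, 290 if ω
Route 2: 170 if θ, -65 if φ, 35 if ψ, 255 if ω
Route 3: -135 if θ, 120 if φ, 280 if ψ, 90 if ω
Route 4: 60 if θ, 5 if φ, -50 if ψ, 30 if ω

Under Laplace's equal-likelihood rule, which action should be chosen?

Route 1

Row averages: Route 1=191.25, Route 2=98.75, Route 3=88.75, Route 4=11.25
Highest average = 191.25 → Route 1.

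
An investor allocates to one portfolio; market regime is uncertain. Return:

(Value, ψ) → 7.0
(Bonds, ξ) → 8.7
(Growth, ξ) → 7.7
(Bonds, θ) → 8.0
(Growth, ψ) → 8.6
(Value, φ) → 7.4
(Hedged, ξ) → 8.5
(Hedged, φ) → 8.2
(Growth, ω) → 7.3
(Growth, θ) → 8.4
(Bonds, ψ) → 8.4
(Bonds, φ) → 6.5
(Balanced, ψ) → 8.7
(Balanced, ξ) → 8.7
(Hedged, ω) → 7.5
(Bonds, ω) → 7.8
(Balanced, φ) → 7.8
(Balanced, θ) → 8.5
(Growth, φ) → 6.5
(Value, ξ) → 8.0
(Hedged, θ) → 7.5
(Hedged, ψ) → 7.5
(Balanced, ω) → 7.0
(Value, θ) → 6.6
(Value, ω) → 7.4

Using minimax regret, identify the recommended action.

Column bests: θ=8.5, φ=8.2, ψ=8.7, ω=7.8, ξ=8.7.
Value regrets: 1.9, 0.8, 1.7, 0.4, 0.7 → max 1.9
Hedged regrets: 1.0, 0.0, 1.2, 0.3, 0.2 → max 1.2
Growth regrets: 0.1, 1.7, 0.1, 0.5, 1.0 → max 1.7
Bonds regrets: 0.5, 1.7, 0.3, 0.0, 0.0 → max 1.7
Balanced regrets: 0.0, 0.4, 0.0, 0.8, 0.0 → max 0.8
Smallest max regret = 0.8 → Balanced.

Balanced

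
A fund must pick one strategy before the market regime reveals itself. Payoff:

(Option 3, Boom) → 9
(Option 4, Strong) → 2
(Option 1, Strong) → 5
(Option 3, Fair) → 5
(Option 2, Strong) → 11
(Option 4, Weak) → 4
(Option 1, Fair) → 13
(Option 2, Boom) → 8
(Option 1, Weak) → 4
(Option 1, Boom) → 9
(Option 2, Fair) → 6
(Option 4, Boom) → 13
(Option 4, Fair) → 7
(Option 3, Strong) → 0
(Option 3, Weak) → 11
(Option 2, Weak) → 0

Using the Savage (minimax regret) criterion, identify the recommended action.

Column bests: Weak=11, Fair=13, Strong=11, Boom=13.
Option 1 regrets: 7, 0, 6, 4 → max 7
Option 2 regrets: 11, 7, 0, 5 → max 11
Option 3 regrets: 0, 8, 11, 4 → max 11
Option 4 regrets: 7, 6, 9, 0 → max 9
Smallest max regret = 7 → Option 1.

Option 1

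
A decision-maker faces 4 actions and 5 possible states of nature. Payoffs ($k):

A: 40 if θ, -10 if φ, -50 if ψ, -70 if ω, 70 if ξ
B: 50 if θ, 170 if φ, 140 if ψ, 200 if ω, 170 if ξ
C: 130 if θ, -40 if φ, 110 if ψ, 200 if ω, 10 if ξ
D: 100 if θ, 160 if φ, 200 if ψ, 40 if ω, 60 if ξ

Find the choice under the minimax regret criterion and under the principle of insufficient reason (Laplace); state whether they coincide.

minimax regret → B; laplace → B (agree)

Column bests: θ=130, φ=170, ψ=200, ω=200, ξ=170.
A regrets: 90, 180, 250, 270, 100 → max 270
B regrets: 80, 0, 60, 0, 0 → max 80
C regrets: 0, 210, 90, 0, 160 → max 210
D regrets: 30, 10, 0, 160, 110 → max 160
Smallest max regret = 80 → B.
Row averages: A=-4, B=146, C=82, D=112
Highest average = 146 → B.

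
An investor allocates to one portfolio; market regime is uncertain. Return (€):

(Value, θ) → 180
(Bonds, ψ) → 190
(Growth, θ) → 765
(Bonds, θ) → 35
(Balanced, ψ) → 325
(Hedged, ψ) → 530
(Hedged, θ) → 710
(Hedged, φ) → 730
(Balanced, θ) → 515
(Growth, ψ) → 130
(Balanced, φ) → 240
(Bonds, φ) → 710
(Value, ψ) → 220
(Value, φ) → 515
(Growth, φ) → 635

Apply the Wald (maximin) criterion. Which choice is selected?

Row minima: Balanced=240, Hedged=530, Value=180, Growth=130, Bonds=35
Best worst-case = 530 → Hedged.

Hedged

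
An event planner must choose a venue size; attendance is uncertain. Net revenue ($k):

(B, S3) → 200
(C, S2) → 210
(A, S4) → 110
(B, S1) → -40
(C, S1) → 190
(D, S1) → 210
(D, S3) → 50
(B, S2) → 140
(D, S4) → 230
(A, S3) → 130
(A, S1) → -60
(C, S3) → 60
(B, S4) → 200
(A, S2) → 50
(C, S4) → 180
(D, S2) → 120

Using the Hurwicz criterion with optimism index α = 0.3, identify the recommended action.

C

A: 0.3·130 + 0.7·(-60) = -3
B: 0.3·200 + 0.7·(-40) = 32
C: 0.3·210 + 0.7·60 = 105
D: 0.3·230 + 0.7·50 = 104
Highest Hurwicz score = 105 → C.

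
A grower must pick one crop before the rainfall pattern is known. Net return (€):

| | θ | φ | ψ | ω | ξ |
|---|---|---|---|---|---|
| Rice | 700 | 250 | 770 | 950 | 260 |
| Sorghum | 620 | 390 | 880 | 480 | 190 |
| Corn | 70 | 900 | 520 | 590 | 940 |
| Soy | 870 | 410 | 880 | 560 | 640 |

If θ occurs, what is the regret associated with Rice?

Best payoff under θ is 870.
Regret = 870 − 700 = 170.

170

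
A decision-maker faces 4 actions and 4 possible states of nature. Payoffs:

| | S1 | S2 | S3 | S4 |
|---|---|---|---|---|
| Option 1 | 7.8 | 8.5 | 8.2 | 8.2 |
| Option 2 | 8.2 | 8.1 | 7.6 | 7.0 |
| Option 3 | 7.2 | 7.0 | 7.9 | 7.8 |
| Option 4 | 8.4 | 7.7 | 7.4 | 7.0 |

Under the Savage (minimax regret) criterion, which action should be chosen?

Column bests: S1=8.4, S2=8.5, S3=8.2, S4=8.2.
Option 1 regrets: 0.6, 0.0, 0.0, 0.0 → max 0.6
Option 2 regrets: 0.2, 0.4, 0.6, 1.2 → max 1.2
Option 3 regrets: 1.2, 1.5, 0.3, 0.4 → max 1.5
Option 4 regrets: 0.0, 0.8, 0.8, 1.2 → max 1.2
Smallest max regret = 0.6 → Option 1.

Option 1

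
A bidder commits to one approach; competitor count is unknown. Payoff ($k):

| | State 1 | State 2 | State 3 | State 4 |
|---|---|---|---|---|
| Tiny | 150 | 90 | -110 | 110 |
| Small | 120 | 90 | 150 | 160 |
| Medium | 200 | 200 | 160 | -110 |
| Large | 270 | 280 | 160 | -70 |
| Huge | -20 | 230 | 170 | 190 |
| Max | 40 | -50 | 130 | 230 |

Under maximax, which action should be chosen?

Large

Row maxima: Tiny=150, Small=160, Medium=200, Large=280, Huge=230, Max=230
Best best-case = 280 → Large.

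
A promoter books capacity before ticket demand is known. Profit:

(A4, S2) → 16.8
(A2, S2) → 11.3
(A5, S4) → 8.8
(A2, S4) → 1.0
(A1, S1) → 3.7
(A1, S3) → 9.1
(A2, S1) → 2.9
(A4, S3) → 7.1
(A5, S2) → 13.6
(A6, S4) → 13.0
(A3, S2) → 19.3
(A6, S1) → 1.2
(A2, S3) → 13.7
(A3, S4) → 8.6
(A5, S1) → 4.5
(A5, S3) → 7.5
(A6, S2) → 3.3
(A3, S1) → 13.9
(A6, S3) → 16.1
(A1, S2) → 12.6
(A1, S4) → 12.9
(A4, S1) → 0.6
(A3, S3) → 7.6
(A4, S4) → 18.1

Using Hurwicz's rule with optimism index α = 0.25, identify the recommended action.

A3

A1: 0.25·12.9 + 0.75·3.7 = 6
A2: 0.25·13.7 + 0.75·1.0 = 4.175
A3: 0.25·19.3 + 0.75·7.6 = 10.525
A4: 0.25·18.1 + 0.75·0.6 = 4.975
A5: 0.25·13.6 + 0.75·4.5 = 6.775
A6: 0.25·16.1 + 0.75·1.2 = 4.925
Highest Hurwicz score = 10.525 → A3.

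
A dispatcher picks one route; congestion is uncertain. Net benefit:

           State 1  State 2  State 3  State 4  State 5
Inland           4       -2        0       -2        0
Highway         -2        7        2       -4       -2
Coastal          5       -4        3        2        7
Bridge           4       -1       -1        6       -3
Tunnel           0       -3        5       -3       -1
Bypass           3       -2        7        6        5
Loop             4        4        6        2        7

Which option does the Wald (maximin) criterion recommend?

Loop

Row minima: Inland=-2, Highway=-4, Coastal=-4, Bridge=-3, Tunnel=-3, Bypass=-2, Loop=2
Best worst-case = 2 → Loop.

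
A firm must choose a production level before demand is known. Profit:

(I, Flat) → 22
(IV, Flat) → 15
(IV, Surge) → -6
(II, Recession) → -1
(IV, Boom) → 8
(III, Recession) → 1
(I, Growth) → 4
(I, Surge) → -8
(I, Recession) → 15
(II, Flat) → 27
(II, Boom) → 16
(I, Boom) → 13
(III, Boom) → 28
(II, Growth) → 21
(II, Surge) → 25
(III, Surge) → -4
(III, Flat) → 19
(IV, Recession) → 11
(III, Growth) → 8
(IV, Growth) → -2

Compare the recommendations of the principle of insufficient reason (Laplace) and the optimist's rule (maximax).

laplace → II; maximax → III (disagree)

Row averages: I=9.2, II=17.6, III=10.4, IV=5.2
Highest average = 17.6 → II.
Row maxima: I=22, II=27, III=28, IV=15
Best best-case = 28 → III.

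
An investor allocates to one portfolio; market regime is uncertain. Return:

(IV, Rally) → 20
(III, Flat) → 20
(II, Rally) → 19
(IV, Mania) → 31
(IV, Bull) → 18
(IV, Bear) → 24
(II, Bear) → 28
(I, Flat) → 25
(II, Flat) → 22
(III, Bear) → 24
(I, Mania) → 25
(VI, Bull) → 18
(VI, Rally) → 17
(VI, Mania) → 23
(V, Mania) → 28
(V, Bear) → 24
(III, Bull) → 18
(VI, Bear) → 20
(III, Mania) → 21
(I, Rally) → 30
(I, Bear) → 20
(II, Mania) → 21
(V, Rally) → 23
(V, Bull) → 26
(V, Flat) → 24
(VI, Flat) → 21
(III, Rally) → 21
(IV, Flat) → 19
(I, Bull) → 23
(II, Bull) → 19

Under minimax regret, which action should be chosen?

V

Column bests: Bear=28, Flat=25, Bull=26, Rally=30, Mania=31.
I regrets: 8, 0, 3, 0, 6 → max 8
II regrets: 0, 3, 7, 11, 10 → max 11
III regrets: 4, 5, 8, 9, 10 → max 10
IV regrets: 4, 6, 8, 10, 0 → max 10
V regrets: 4, 1, 0, 7, 3 → max 7
VI regrets: 8, 4, 8, 13, 8 → max 13
Smallest max regret = 7 → V.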